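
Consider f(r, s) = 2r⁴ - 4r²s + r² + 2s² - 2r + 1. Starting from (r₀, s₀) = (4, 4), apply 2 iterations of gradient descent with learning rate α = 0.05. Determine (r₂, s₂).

∇f = (8r³ - 8rs + 2r - 2, -4r² + 4s)
Step 1: at (4, 4), ∇f = (390, -48) → (4, 4) − 0.05·(390, -48) = (-15.5, 6.4)
Step 2: at (-15.5, 6.4), ∇f = (-29030.4, -935.4) → (-15.5, 6.4) − 0.05·(-29030.4, -935.4) = (1436.02, 53.17)

(1436.02, 53.17)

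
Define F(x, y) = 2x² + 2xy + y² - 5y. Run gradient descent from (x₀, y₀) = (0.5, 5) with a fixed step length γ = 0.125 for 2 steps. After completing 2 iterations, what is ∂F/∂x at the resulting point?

1.875

∇F = (4x + 2y, 2x + 2y - 5)
(x₁, y₁) = (0.5, 5) − 0.125·(12, 6) = (-1, 4.25)
(x₂, y₂) = (-1, 4.25) − 0.125·(4.5, 1.5) = (-1.5625, 4.0625)
∂F/∂x at (-1.5625, 4.0625) = 1.875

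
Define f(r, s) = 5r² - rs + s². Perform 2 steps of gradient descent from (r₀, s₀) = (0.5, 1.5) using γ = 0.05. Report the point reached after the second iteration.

(0.23125, 1.25375)

∇f = (10r - s, -r + 2s)
Step 1: at (0.5, 1.5), ∇f = (3.5, 2.5) → (0.5, 1.5) − 0.05·(3.5, 2.5) = (0.325, 1.375)
Step 2: at (0.325, 1.375), ∇f = (1.875, 2.425) → (0.325, 1.375) − 0.05·(1.875, 2.425) = (0.23125, 1.25375)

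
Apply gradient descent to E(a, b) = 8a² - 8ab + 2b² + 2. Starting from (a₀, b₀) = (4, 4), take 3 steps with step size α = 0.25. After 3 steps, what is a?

-100

∇E = (16a - 8b, -8a + 4b)
Step 1: at (4, 4), ∇E = (32, -16) → (4, 4) − 0.25·(32, -16) = (-4, 8)
Step 2: at (-4, 8), ∇E = (-128, 64) → (-4, 8) − 0.25·(-128, 64) = (28, -8)
Step 3: at (28, -8), ∇E = (512, -256) → (28, -8) − 0.25·(512, -256) = (-100, 56)
a = -100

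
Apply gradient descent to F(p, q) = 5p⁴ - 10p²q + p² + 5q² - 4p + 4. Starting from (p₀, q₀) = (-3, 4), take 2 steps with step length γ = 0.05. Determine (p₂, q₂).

∇F = (20p³ - 20pq + 2p - 4, -10p² + 10q)
Step 1: at (-3, 4), ∇F = (-310, -50) → (-3, 4) − 0.05·(-310, -50) = (12.5, 6.5)
Step 2: at (12.5, 6.5), ∇F = (37458.5, -1497.5) → (12.5, 6.5) − 0.05·(37458.5, -1497.5) = (-1860.425, 81.375)

(-1860.425, 81.375)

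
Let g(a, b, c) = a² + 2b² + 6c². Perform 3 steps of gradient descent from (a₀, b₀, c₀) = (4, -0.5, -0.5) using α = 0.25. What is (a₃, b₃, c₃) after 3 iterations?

(0.5, 0, 4)

∇g = (2a, 4b, 12c)
(a₁, b₁, c₁) = (4, -0.5, -0.5) − 0.25·(8, -2, -6) = (2, 0, 1)
(a₂, b₂, c₂) = (2, 0, 1) − 0.25·(4, 0, 12) = (1, 0, -2)
(a₃, b₃, c₃) = (1, 0, -2) − 0.25·(2, 0, -24) = (0.5, 0, 4)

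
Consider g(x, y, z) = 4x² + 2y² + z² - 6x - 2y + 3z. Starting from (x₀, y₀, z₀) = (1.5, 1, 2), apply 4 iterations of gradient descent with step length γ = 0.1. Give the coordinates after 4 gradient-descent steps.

∇g = (8x - 6, 4y - 2, 2z + 3)
(x₁, y₁, z₁) = (1.5, 1, 2) − 0.1·(6, 2, 7) = (0.9, 0.8, 1.3)
(x₂, y₂, z₂) = (0.9, 0.8, 1.3) − 0.1·(1.2, 1.2, 5.6) = (0.78, 0.68, 0.74)
(x₃, y₃, z₃) = (0.78, 0.68, 0.74) − 0.1·(0.24, 0.72, 4.48) = (0.756, 0.608, 0.292)
(x₄, y₄, z₄) = (0.756, 0.608, 0.292) − 0.1·(0.048, 0.432, 3.584) = (0.7512, 0.5648, -0.0664)

(0.7512, 0.5648, -0.0664)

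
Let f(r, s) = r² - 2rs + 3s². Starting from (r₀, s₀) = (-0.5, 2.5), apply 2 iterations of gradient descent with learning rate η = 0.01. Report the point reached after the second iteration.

∇f = (2r - 2s, -2r + 6s)
Step 1: at (-0.5, 2.5), ∇f = (-6, 16) → (-0.5, 2.5) − 0.01·(-6, 16) = (-0.44, 2.34)
Step 2: at (-0.44, 2.34), ∇f = (-5.56, 14.92) → (-0.44, 2.34) − 0.01·(-5.56, 14.92) = (-0.3844, 2.1908)

(-0.3844, 2.1908)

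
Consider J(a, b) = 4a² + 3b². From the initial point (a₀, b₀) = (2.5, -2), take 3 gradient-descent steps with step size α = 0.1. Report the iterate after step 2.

(0.1, -0.32)

∇J = (8a, 6b)
Step 1: at (2.5, -2), ∇J = (20, -12) → (2.5, -2) − 0.1·(20, -12) = (0.5, -0.8)
Step 2: at (0.5, -0.8), ∇J = (4, -4.8) → (0.5, -0.8) − 0.1·(4, -4.8) = (0.1, -0.32)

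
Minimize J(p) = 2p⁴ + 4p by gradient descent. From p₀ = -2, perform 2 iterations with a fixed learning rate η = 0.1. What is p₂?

-47.6

J′(p) = 8p³ + 4
p₁ = -2 − 0.1·(-60) = 4
p₂ = 4 − 0.1·516 = -47.6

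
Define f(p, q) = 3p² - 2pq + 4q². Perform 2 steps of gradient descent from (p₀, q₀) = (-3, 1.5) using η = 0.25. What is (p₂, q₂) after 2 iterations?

(-2.625, 4.125)

∇f = (6p - 2q, -2p + 8q)
Step 1: at (-3, 1.5), ∇f = (-21, 18) → (-3, 1.5) − 0.25·(-21, 18) = (2.25, -3)
Step 2: at (2.25, -3), ∇f = (19.5, -28.5) → (2.25, -3) − 0.25·(19.5, -28.5) = (-2.625, 4.125)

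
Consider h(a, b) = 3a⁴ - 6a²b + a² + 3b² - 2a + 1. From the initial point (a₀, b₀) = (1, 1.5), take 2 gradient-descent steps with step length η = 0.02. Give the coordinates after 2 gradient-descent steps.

(1.16508928, 1.417728)

∇h = (12a³ - 12ab + 2a - 2, -6a² + 6b)
(a₁, b₁) = (1, 1.5) − 0.02·(-6, 3) = (1.12, 1.44)
(a₂, b₂) = (1.12, 1.44) − 0.02·(-2.254464, 1.1136) = (1.16508928, 1.417728)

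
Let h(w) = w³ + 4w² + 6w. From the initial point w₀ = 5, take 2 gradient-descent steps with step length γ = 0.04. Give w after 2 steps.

h′(w) = 3w² + 8w + 6
w₁ = 5 − 0.04·121 = 0.16
w₂ = 0.16 − 0.04·7.3568 = -0.134272

-0.134272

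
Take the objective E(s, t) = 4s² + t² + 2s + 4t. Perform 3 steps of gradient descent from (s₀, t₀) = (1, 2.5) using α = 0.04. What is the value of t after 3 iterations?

∇E = (8s + 2, 2t + 4)
(s₁, t₁) = (1, 2.5) − 0.04·(10, 9) = (0.6, 2.14)
(s₂, t₂) = (0.6, 2.14) − 0.04·(6.8, 8.28) = (0.328, 1.8088)
(s₃, t₃) = (0.328, 1.8088) − 0.04·(4.624, 7.6176) = (0.14304, 1.504096)
t = 1.504096

1.504096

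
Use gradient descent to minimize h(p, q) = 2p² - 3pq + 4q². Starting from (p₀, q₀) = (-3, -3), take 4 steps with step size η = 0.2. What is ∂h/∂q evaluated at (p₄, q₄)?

-7.8336

∇h = (4p - 3q, -3p + 8q)
Step 1: at (-3, -3), ∇h = (-3, -15) → (-3, -3) − 0.2·(-3, -15) = (-2.4, 0)
Step 2: at (-2.4, 0), ∇h = (-9.6, 7.2) → (-2.4, 0) − 0.2·(-9.6, 7.2) = (-0.48, -1.44)
Step 3: at (-0.48, -1.44), ∇h = (2.4, -10.08) → (-0.48, -1.44) − 0.2·(2.4, -10.08) = (-0.96, 0.576)
Step 4: at (-0.96, 0.576), ∇h = (-5.568, 7.488) → (-0.96, 0.576) − 0.2·(-5.568, 7.488) = (0.1536, -0.9216)
∂h/∂q at (0.1536, -0.9216) = -7.8336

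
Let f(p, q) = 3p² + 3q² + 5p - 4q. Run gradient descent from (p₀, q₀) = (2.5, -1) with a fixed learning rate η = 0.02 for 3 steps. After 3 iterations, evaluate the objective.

∇f = (6p + 5, 6q - 4)
(p₁, q₁) = (2.5, -1) − 0.02·(20, -10) = (2.1, -0.8)
(p₂, q₂) = (2.1, -0.8) − 0.02·(17.6, -8.8) = (1.748, -0.624)
(p₃, q₃) = (1.748, -0.624) − 0.02·(15.488, -7.744) = (1.43824, -0.46912)
f(1.43824, -0.46912) = 15.933503616

15.933503616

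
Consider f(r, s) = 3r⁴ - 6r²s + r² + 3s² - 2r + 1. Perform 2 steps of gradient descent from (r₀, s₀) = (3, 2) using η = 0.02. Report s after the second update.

3.038528

∇f = (12r³ - 12rs + 2r - 2, -6r² + 6s)
Step 1: at (3, 2), ∇f = (256, -42) → (3, 2) − 0.02·(256, -42) = (-2.12, 2.84)
Step 2: at (-2.12, 2.84), ∇f = (-48.327936, -9.9264) → (-2.12, 2.84) − 0.02·(-48.327936, -9.9264) = (-1.15344128, 3.038528)
s = 3.038528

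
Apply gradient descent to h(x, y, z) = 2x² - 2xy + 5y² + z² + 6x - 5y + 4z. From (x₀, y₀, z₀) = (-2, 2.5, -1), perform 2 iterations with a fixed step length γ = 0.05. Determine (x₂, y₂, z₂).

(-1.49, 0.735, -1.19)

∇h = (4x - 2y + 6, -2x + 10y - 5, 2z + 4)
Step 1: at (-2, 2.5, -1), ∇h = (-7, 24, 2) → (-2, 2.5, -1) − 0.05·(-7, 24, 2) = (-1.65, 1.3, -1.1)
Step 2: at (-1.65, 1.3, -1.1), ∇h = (-3.2, 11.3, 1.8) → (-1.65, 1.3, -1.1) − 0.05·(-3.2, 11.3, 1.8) = (-1.49, 0.735, -1.19)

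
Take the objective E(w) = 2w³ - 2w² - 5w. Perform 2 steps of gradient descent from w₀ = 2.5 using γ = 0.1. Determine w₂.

0.8125

E′(w) = 6w² - 4w - 5
Step 1: E′(2.5) = 22.5; w₁ = 2.5 − 0.1·22.5 = 0.25
Step 2: E′(0.25) = -5.625; w₂ = 0.25 − 0.1·(-5.625) = 0.8125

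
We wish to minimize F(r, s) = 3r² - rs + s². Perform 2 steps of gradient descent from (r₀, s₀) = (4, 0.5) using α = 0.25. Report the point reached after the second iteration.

∇F = (6r - s, -r + 2s)
(r₁, s₁) = (4, 0.5) − 0.25·(23.5, -3) = (-1.875, 1.25)
(r₂, s₂) = (-1.875, 1.25) − 0.25·(-12.5, 4.375) = (1.25, 0.15625)

(1.25, 0.15625)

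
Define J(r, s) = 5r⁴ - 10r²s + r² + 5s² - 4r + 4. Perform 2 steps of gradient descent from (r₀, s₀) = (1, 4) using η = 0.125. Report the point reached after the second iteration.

∇J = (20r³ - 20rs + 2r - 4, -10r² + 10s)
(r₁, s₁) = (1, 4) − 0.125·(-62, 30) = (8.75, 0.25)
(r₂, s₂) = (8.75, 0.25) − 0.125·(13368.1875, -763.125) = (-1662.2734375, 95.640625)

(-1662.2734375, 95.640625)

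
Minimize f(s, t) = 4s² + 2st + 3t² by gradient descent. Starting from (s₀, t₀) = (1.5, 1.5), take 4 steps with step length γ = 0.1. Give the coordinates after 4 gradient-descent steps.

(-0.0192, 0.0312)

∇f = (8s + 2t, 2s + 6t)
Step 1: at (1.5, 1.5), ∇f = (15, 12) → (1.5, 1.5) − 0.1·(15, 12) = (0, 0.3)
Step 2: at (0, 0.3), ∇f = (0.6, 1.8) → (0, 0.3) − 0.1·(0.6, 1.8) = (-0.06, 0.12)
Step 3: at (-0.06, 0.12), ∇f = (-0.24, 0.6) → (-0.06, 0.12) − 0.1·(-0.24, 0.6) = (-0.036, 0.06)
Step 4: at (-0.036, 0.06), ∇f = (-0.168, 0.288) → (-0.036, 0.06) − 0.1·(-0.168, 0.288) = (-0.0192, 0.0312)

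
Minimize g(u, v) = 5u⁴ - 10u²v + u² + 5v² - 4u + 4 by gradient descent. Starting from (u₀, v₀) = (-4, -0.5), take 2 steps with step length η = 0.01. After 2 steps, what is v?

9.72124

∇g = (20u³ - 20uv + 2u - 4, -10u² + 10v)
(u₁, v₁) = (-4, -0.5) − 0.01·(-1332, -165) = (9.32, 1.15)
(u₂, v₂) = (9.32, 1.15) − 0.01·(15991.43136, -857.124) = (-150.5943136, 9.72124)
v = 9.72124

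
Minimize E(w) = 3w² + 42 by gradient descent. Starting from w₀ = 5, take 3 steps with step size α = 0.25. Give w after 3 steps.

E′(w) = 6w
Step 1: E′(5) = 30; w₁ = 5 − 0.25·30 = -2.5
Step 2: E′(-2.5) = -15; w₂ = -2.5 − 0.25·(-15) = 1.25
Step 3: E′(1.25) = 7.5; w₃ = 1.25 − 0.25·7.5 = -0.625

-0.625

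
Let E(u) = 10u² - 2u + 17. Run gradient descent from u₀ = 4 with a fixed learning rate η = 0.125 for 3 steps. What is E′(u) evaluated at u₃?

E′(u) = 20u - 2
Step 1: E′(4) = 78; u₁ = 4 − 0.125·78 = -5.75
Step 2: E′(-5.75) = -117; u₂ = -5.75 − 0.125·(-117) = 8.875
Step 3: E′(8.875) = 175.5; u₃ = 8.875 − 0.125·175.5 = -13.0625
E′(u) at (-13.0625) = -263.25

-263.25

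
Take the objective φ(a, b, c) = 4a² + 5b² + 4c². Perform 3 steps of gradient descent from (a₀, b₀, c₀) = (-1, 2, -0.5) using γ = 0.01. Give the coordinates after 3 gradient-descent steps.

(-0.778688, 1.458, -0.389344)

∇φ = (8a, 10b, 8c)
Step 1: at (-1, 2, -0.5), ∇φ = (-8, 20, -4) → (-1, 2, -0.5) − 0.01·(-8, 20, -4) = (-0.92, 1.8, -0.46)
Step 2: at (-0.92, 1.8, -0.46), ∇φ = (-7.36, 18, -3.68) → (-0.92, 1.8, -0.46) − 0.01·(-7.36, 18, -3.68) = (-0.8464, 1.62, -0.4232)
Step 3: at (-0.8464, 1.62, -0.4232), ∇φ = (-6.7712, 16.2, -3.3856) → (-0.8464, 1.62, -0.4232) − 0.01·(-6.7712, 16.2, -3.3856) = (-0.778688, 1.458, -0.389344)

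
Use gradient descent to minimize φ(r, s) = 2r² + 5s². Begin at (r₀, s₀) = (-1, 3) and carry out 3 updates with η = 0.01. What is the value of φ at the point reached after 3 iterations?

∇φ = (4r, 10s)
(r₁, s₁) = (-1, 3) − 0.01·(-4, 30) = (-0.96, 2.7)
(r₂, s₂) = (-0.96, 2.7) − 0.01·(-3.84, 27) = (-0.9216, 2.43)
(r₃, s₃) = (-0.9216, 2.43) − 0.01·(-3.6864, 24.3) = (-0.884736, 2.187)
φ(-0.884736, 2.187) = 25.480360579392

25.480360579392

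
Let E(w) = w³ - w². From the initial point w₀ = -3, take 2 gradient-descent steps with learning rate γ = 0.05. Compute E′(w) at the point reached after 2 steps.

E′(w) = 3w² - 2w
Step 1: E′(-3) = 33; w₁ = -3 − 0.05·33 = -4.65
Step 2: E′(-4.65) = 74.1675; w₂ = -4.65 − 0.05·74.1675 = -8.358375
E′(w) at (-8.358375) = 226.304047921875

226.304047921875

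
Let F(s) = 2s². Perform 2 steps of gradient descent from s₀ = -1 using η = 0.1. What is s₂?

F′(s) = 4s
s₁ = -1 − 0.1·(-4) = -0.6
s₂ = -0.6 − 0.1·(-2.4) = -0.36

-0.36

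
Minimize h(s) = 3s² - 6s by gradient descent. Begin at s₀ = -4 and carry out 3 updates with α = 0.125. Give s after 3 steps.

h′(s) = 6s - 6
s₁ = -4 − 0.125·(-30) = -0.25
s₂ = -0.25 − 0.125·(-7.5) = 0.6875
s₃ = 0.6875 − 0.125·(-1.875) = 0.921875

0.921875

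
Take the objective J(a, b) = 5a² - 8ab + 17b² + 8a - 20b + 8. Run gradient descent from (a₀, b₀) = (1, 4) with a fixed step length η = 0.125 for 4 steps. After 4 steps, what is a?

-136.57421875

∇J = (10a - 8b + 8, -8a + 34b - 20)
Step 1: at (1, 4), ∇J = (-14, 108) → (1, 4) − 0.125·(-14, 108) = (2.75, -9.5)
Step 2: at (2.75, -9.5), ∇J = (111.5, -365) → (2.75, -9.5) − 0.125·(111.5, -365) = (-11.1875, 36.125)
Step 3: at (-11.1875, 36.125), ∇J = (-392.875, 1297.75) → (-11.1875, 36.125) − 0.125·(-392.875, 1297.75) = (37.921875, -126.09375)
Step 4: at (37.921875, -126.09375), ∇J = (1395.96875, -4610.5625) → (37.921875, -126.09375) − 0.125·(1395.96875, -4610.5625) = (-136.57421875, 450.2265625)
a = -136.57421875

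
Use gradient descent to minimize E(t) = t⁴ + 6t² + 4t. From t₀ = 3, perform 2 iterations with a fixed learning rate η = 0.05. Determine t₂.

15.0768

E′(t) = 4t³ + 12t + 4
t₁ = 3 − 0.05·148 = -4.4
t₂ = -4.4 − 0.05·(-389.536) = 15.0768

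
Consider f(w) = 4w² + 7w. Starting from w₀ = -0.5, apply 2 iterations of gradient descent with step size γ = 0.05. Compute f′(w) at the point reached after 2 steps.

1.08

f′(w) = 8w + 7
w₁ = -0.5 − 0.05·3 = -0.65
w₂ = -0.65 − 0.05·1.8 = -0.74
f′(w) at (-0.74) = 1.08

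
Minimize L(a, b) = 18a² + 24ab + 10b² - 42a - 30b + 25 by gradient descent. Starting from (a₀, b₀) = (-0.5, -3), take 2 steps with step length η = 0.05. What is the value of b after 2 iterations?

-5.82

∇L = (36a + 24b - 42, 24a + 20b - 30)
Step 1: at (-0.5, -3), ∇L = (-132, -102) → (-0.5, -3) − 0.05·(-132, -102) = (6.1, 2.1)
Step 2: at (6.1, 2.1), ∇L = (228, 158.4) → (6.1, 2.1) − 0.05·(228, 158.4) = (-5.3, -5.82)
b = -5.82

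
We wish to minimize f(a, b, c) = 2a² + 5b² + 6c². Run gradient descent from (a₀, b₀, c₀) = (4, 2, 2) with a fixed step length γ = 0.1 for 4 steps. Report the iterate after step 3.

∇f = (4a, 10b, 12c)
Step 1: at (4, 2, 2), ∇f = (16, 20, 24) → (4, 2, 2) − 0.1·(16, 20, 24) = (2.4, 0, -0.4)
Step 2: at (2.4, 0, -0.4), ∇f = (9.6, 0, -4.8) → (2.4, 0, -0.4) − 0.1·(9.6, 0, -4.8) = (1.44, 0, 0.08)
Step 3: at (1.44, 0, 0.08), ∇f = (5.76, 0, 0.96) → (1.44, 0, 0.08) − 0.1·(5.76, 0, 0.96) = (0.864, 0, -0.016)

(0.864, 0, -0.016)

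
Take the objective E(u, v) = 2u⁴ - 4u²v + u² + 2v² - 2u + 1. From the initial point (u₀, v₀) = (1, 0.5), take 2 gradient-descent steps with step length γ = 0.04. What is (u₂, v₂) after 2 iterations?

(0.81903872, 0.600096)

∇E = (8u³ - 8uv + 2u - 2, -4u² + 4v)
Step 1: at (1, 0.5), ∇E = (4, -2) → (1, 0.5) − 0.04·(4, -2) = (0.84, 0.58)
Step 2: at (0.84, 0.58), ∇E = (0.524032, -0.5024) → (0.84, 0.58) − 0.04·(0.524032, -0.5024) = (0.81903872, 0.600096)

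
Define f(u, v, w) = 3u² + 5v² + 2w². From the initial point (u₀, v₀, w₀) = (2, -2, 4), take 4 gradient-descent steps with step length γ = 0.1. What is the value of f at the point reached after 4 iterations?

0.54534144

∇f = (6u, 10v, 4w)
(u₁, v₁, w₁) = (2, -2, 4) − 0.1·(12, -20, 16) = (0.8, 0, 2.4)
(u₂, v₂, w₂) = (0.8, 0, 2.4) − 0.1·(4.8, 0, 9.6) = (0.32, 0, 1.44)
(u₃, v₃, w₃) = (0.32, 0, 1.44) − 0.1·(1.92, 0, 5.76) = (0.128, 0, 0.864)
(u₄, v₄, w₄) = (0.128, 0, 0.864) − 0.1·(0.768, 0, 3.456) = (0.0512, 0, 0.5184)
f(0.0512, 0, 0.5184) = 0.54534144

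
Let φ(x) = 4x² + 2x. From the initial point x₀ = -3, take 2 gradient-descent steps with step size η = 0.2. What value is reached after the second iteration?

φ′(x) = 8x + 2
x₁ = -3 − 0.2·(-22) = 1.4
x₂ = 1.4 − 0.2·13.2 = -1.24

-1.24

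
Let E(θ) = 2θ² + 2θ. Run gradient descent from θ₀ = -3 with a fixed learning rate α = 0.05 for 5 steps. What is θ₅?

-1.3192

E′(θ) = 4θ + 2
Step 1: E′(-3) = -10; θ₁ = -3 − 0.05·(-10) = -2.5
Step 2: E′(-2.5) = -8; θ₂ = -2.5 − 0.05·(-8) = -2.1
Step 3: E′(-2.1) = -6.4; θ₃ = -2.1 − 0.05·(-6.4) = -1.78
Step 4: E′(-1.78) = -5.12; θ₄ = -1.78 − 0.05·(-5.12) = -1.524
Step 5: E′(-1.524) = -4.096; θ₅ = -1.524 − 0.05·(-4.096) = -1.3192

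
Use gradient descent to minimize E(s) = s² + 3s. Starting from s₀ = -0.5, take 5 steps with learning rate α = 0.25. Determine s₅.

-1.46875

E′(s) = 2s + 3
Step 1: E′(-0.5) = 2; s₁ = -0.5 − 0.25·2 = -1
Step 2: E′(-1) = 1; s₂ = -1 − 0.25·1 = -1.25
Step 3: E′(-1.25) = 0.5; s₃ = -1.25 − 0.25·0.5 = -1.375
Step 4: E′(-1.375) = 0.25; s₄ = -1.375 − 0.25·0.25 = -1.4375
Step 5: E′(-1.4375) = 0.125; s₅ = -1.4375 − 0.25·0.125 = -1.46875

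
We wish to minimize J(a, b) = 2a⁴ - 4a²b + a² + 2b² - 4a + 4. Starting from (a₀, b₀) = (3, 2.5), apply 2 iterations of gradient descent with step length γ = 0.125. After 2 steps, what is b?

∇J = (8a³ - 8ab + 2a - 4, -4a² + 4b)
Step 1: at (3, 2.5), ∇J = (158, -26) → (3, 2.5) − 0.125·(158, -26) = (-16.75, 5.75)
Step 2: at (-16.75, 5.75), ∇J = (-36862.375, -1099.25) → (-16.75, 5.75) − 0.125·(-36862.375, -1099.25) = (4591.046875, 143.15625)
b = 143.15625

143.15625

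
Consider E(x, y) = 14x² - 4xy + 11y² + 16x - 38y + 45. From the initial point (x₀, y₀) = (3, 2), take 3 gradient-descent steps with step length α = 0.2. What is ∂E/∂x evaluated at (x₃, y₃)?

∇E = (28x - 4y + 16, -4x + 22y - 38)
(x₁, y₁) = (3, 2) − 0.2·(92, -6) = (-15.4, 3.2)
(x₂, y₂) = (-15.4, 3.2) − 0.2·(-428, 94) = (70.2, -15.6)
(x₃, y₃) = (70.2, -15.6) − 0.2·(2044, -662) = (-338.6, 116.8)
∂E/∂x at (-338.6, 116.8) = -9932

-9932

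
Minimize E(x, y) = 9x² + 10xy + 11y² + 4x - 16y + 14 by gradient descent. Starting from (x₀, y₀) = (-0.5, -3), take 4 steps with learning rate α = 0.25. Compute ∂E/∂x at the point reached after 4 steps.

∇E = (18x + 10y + 4, 10x + 22y - 16)
(x₁, y₁) = (-0.5, -3) − 0.25·(-35, -87) = (8.25, 18.75)
(x₂, y₂) = (8.25, 18.75) − 0.25·(340, 479) = (-76.75, -101)
(x₃, y₃) = (-76.75, -101) − 0.25·(-2387.5, -3005.5) = (520.125, 650.375)
(x₄, y₄) = (520.125, 650.375) − 0.25·(15870, 19493.5) = (-3447.375, -4223)
∂E/∂x at (-3447.375, -4223) = -104278.75

-104278.75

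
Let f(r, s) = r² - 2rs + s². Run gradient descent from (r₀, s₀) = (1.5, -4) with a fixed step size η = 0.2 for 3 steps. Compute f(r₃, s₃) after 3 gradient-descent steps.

∇f = (2r - 2s, -2r + 2s)
(r₁, s₁) = (1.5, -4) − 0.2·(11, -11) = (-0.7, -1.8)
(r₂, s₂) = (-0.7, -1.8) − 0.2·(2.2, -2.2) = (-1.14, -1.36)
(r₃, s₃) = (-1.14, -1.36) − 0.2·(0.44, -0.44) = (-1.228, -1.272)
f(-1.228, -1.272) = 0.001936

0.001936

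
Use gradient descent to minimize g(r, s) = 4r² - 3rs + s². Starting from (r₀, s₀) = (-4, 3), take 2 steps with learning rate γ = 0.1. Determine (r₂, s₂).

∇g = (8r - 3s, -3r + 2s)
(r₁, s₁) = (-4, 3) − 0.1·(-41, 18) = (0.1, 1.2)
(r₂, s₂) = (0.1, 1.2) − 0.1·(-2.8, 2.1) = (0.38, 0.99)

(0.38, 0.99)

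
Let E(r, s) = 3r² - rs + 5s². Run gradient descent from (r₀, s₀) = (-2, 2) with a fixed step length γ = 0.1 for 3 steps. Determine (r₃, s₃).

∇E = (6r - s, -r + 10s)
(r₁, s₁) = (-2, 2) − 0.1·(-14, 22) = (-0.6, -0.2)
(r₂, s₂) = (-0.6, -0.2) − 0.1·(-3.4, -1.4) = (-0.26, -0.06)
(r₃, s₃) = (-0.26, -0.06) − 0.1·(-1.5, -0.34) = (-0.11, -0.026)

(-0.11, -0.026)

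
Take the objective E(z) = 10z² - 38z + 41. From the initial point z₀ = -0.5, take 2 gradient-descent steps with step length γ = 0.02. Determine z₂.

1.036

E′(z) = 20z - 38
Step 1: E′(-0.5) = -48; z₁ = -0.5 − 0.02·(-48) = 0.46
Step 2: E′(0.46) = -28.8; z₂ = 0.46 − 0.02·(-28.8) = 1.036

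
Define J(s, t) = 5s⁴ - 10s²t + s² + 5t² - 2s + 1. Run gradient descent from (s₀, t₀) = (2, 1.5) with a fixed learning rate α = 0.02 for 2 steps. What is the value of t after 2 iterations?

1.60032

∇J = (20s³ - 20st + 2s - 2, -10s² + 10t)
(s₁, t₁) = (2, 1.5) − 0.02·(102, -25) = (-0.04, 2)
(s₂, t₂) = (-0.04, 2) − 0.02·(-0.48128, 19.984) = (-0.0303744, 1.60032)
t = 1.60032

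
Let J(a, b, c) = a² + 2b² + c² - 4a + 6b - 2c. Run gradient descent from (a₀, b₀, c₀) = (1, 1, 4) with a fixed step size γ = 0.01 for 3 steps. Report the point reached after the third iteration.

∇J = (2a - 4, 4b + 6, 2c - 2)
Step 1: at (1, 1, 4), ∇J = (-2, 10, 6) → (1, 1, 4) − 0.01·(-2, 10, 6) = (1.02, 0.9, 3.94)
Step 2: at (1.02, 0.9, 3.94), ∇J = (-1.96, 9.6, 5.88) → (1.02, 0.9, 3.94) − 0.01·(-1.96, 9.6, 5.88) = (1.0396, 0.804, 3.8812)
Step 3: at (1.0396, 0.804, 3.8812), ∇J = (-1.9208, 9.216, 5.7624) → (1.0396, 0.804, 3.8812) − 0.01·(-1.9208, 9.216, 5.7624) = (1.058808, 0.71184, 3.823576)

(1.058808, 0.71184, 3.823576)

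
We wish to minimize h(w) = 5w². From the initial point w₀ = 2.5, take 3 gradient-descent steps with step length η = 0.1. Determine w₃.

h′(w) = 10w
Step 1: h′(2.5) = 25; w₁ = 2.5 − 0.1·25 = 0
Step 2: h′(0) = 0; w₂ = 0 − 0.1·0 = 0
Step 3: h′(0) = 0; w₃ = 0 − 0.1·0 = 0

0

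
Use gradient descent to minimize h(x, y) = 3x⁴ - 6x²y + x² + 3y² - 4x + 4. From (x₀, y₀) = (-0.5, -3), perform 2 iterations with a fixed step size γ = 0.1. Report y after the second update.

∇h = (12x³ - 12xy + 2x - 4, -6x² + 6y)
(x₁, y₁) = (-0.5, -3) − 0.1·(-24.5, -19.5) = (1.95, -1.05)
(x₂, y₂) = (1.95, -1.05) − 0.1·(113.4485, -29.115) = (-9.39485, 1.8615)
y = 1.8615

1.8615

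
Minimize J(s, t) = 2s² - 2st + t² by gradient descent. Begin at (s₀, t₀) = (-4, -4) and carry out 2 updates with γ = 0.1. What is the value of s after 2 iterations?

-2.72

∇J = (4s - 2t, -2s + 2t)
Step 1: at (-4, -4), ∇J = (-8, 0) → (-4, -4) − 0.1·(-8, 0) = (-3.2, -4)
Step 2: at (-3.2, -4), ∇J = (-4.8, -1.6) → (-3.2, -4) − 0.1·(-4.8, -1.6) = (-2.72, -3.84)
s = -2.72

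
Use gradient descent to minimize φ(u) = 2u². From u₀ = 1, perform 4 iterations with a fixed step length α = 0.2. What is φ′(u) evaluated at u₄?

0.0064

φ′(u) = 4u
u₁ = 1 − 0.2·4 = 0.2
u₂ = 0.2 − 0.2·0.8 = 0.04
u₃ = 0.04 − 0.2·0.16 = 0.008
u₄ = 0.008 − 0.2·0.032 = 0.0016
φ′(u) at (0.0016) = 0.0064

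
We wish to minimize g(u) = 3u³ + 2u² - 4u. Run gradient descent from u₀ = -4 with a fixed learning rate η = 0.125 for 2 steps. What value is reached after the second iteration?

-437.03125

g′(u) = 9u² + 4u - 4
u₁ = -4 − 0.125·124 = -19.5
u₂ = -19.5 − 0.125·3340.25 = -437.03125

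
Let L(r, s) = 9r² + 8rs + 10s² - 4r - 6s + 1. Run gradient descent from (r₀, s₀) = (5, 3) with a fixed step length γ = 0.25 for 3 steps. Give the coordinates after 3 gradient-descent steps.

(-678.625, -754)

∇L = (18r + 8s - 4, 8r + 20s - 6)
(r₁, s₁) = (5, 3) − 0.25·(110, 94) = (-22.5, -20.5)
(r₂, s₂) = (-22.5, -20.5) − 0.25·(-573, -596) = (120.75, 128.5)
(r₃, s₃) = (120.75, 128.5) − 0.25·(3197.5, 3530) = (-678.625, -754)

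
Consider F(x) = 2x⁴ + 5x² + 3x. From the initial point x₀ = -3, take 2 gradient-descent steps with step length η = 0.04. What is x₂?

F′(x) = 8x³ + 10x + 3
x₁ = -3 − 0.04·(-243) = 6.72
x₂ = 6.72 − 0.04·2497.915584 = -93.19662336

-93.19662336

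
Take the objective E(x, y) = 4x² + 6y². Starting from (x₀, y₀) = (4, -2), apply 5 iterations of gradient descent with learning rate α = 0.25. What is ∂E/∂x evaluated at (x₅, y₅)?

-32

∇E = (8x, 12y)
(x₁, y₁) = (4, -2) − 0.25·(32, -24) = (-4, 4)
(x₂, y₂) = (-4, 4) − 0.25·(-32, 48) = (4, -8)
(x₃, y₃) = (4, -8) − 0.25·(32, -96) = (-4, 16)
(x₄, y₄) = (-4, 16) − 0.25·(-32, 192) = (4, -32)
(x₅, y₅) = (4, -32) − 0.25·(32, -384) = (-4, 64)
∂E/∂x at (-4, 64) = -32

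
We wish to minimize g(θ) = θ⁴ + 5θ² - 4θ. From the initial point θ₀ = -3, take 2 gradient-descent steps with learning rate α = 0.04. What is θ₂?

g′(θ) = 4θ³ + 10θ - 4
θ₁ = -3 − 0.04·(-142) = 2.68
θ₂ = 2.68 − 0.04·99.795328 = -1.31181312

-1.31181312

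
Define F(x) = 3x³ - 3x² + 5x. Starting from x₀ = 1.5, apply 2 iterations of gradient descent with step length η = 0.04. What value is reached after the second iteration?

0.5939

F′(x) = 9x² - 6x + 5
Step 1: F′(1.5) = 16.25; x₁ = 1.5 − 0.04·16.25 = 0.85
Step 2: F′(0.85) = 6.4025; x₂ = 0.85 − 0.04·6.4025 = 0.5939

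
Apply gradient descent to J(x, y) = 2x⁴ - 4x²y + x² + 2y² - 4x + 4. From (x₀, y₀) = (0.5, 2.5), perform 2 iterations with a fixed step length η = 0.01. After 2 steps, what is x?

∇J = (8x³ - 8xy + 2x - 4, -4x² + 4y)
(x₁, y₁) = (0.5, 2.5) − 0.01·(-12, 9) = (0.62, 2.41)
(x₂, y₂) = (0.62, 2.41) − 0.01·(-12.806976, 8.1024) = (0.74806976, 2.328976)
x = 0.74806976

0.74806976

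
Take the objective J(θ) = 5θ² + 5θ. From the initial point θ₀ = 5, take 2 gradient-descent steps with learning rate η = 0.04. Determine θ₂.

1.48

J′(θ) = 10θ + 5
θ₁ = 5 − 0.04·55 = 2.8
θ₂ = 2.8 − 0.04·33 = 1.48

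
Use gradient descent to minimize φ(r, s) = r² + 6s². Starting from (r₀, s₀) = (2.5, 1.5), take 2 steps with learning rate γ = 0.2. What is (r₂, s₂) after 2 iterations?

∇φ = (2r, 12s)
(r₁, s₁) = (2.5, 1.5) − 0.2·(5, 18) = (1.5, -2.1)
(r₂, s₂) = (1.5, -2.1) − 0.2·(3, -25.2) = (0.9, 2.94)

(0.9, 2.94)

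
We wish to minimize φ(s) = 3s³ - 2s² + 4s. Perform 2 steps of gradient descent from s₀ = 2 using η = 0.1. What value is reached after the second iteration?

φ′(s) = 9s² - 4s + 4
Step 1: φ′(2) = 32; s₁ = 2 − 0.1·32 = -1.2
Step 2: φ′(-1.2) = 21.76; s₂ = -1.2 − 0.1·21.76 = -3.376

-3.376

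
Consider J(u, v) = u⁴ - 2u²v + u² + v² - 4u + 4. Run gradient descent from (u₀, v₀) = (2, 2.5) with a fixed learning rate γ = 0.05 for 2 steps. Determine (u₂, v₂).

(1.6532, 2.581)

∇J = (4u³ - 4uv + 2u - 4, -2u² + 2v)
Step 1: at (2, 2.5), ∇J = (12, -3) → (2, 2.5) − 0.05·(12, -3) = (1.4, 2.65)
Step 2: at (1.4, 2.65), ∇J = (-5.064, 1.38) → (1.4, 2.65) − 0.05·(-5.064, 1.38) = (1.6532, 2.581)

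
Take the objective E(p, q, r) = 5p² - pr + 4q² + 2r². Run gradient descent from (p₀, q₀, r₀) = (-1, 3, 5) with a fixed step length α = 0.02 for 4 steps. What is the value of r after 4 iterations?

∇E = (10p - r, 8q, -p + 4r)
(p₁, q₁, r₁) = (-1, 3, 5) − 0.02·(-15, 24, 21) = (-0.7, 2.52, 4.58)
(p₂, q₂, r₂) = (-0.7, 2.52, 4.58) − 0.02·(-11.58, 20.16, 19.02) = (-0.4684, 2.1168, 4.1996)
(p₃, q₃, r₃) = (-0.4684, 2.1168, 4.1996) − 0.02·(-8.8836, 16.9344, 17.2668) = (-0.290728, 1.778112, 3.854264)
(p₄, q₄, r₄) = (-0.290728, 1.778112, 3.854264) − 0.02·(-6.761544, 14.224896, 15.707784) = (-0.15549712, 1.49361408, 3.54010832)
r = 3.54010832

3.54010832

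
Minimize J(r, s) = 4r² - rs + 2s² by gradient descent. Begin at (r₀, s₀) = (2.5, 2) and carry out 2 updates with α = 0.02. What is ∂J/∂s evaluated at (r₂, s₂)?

∇J = (8r - s, -r + 4s)
Step 1: at (2.5, 2), ∇J = (18, 5.5) → (2.5, 2) − 0.02·(18, 5.5) = (2.14, 1.89)
Step 2: at (2.14, 1.89), ∇J = (15.23, 5.42) → (2.14, 1.89) − 0.02·(15.23, 5.42) = (1.8354, 1.7816)
∂J/∂s at (1.8354, 1.7816) = 5.291

5.291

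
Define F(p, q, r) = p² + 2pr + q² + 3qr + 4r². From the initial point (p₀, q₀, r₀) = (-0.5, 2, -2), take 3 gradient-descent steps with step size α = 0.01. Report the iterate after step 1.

(-0.45, 2.02, -1.89)

∇F = (2p + 2r, 2q + 3r, 2p + 3q + 8r)
(p₁, q₁, r₁) = (-0.5, 2, -2) − 0.01·(-5, -2, -11) = (-0.45, 2.02, -1.89)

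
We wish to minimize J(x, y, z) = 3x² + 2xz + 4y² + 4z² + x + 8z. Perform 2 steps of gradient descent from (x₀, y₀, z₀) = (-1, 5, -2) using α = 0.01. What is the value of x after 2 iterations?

-0.8274

∇J = (6x + 2z + 1, 8y, 2x + 8z + 8)
Step 1: at (-1, 5, -2), ∇J = (-9, 40, -10) → (-1, 5, -2) − 0.01·(-9, 40, -10) = (-0.91, 4.6, -1.9)
Step 2: at (-0.91, 4.6, -1.9), ∇J = (-8.26, 36.8, -9.02) → (-0.91, 4.6, -1.9) − 0.01·(-8.26, 36.8, -9.02) = (-0.8274, 4.232, -1.8098)
x = -0.8274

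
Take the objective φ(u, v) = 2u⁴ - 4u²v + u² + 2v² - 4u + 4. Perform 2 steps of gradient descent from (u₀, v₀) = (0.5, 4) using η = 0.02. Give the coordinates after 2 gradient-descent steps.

∇φ = (8u³ - 8uv + 2u - 4, -4u² + 4v)
(u₁, v₁) = (0.5, 4) − 0.02·(-18, 15) = (0.86, 3.7)
(u₂, v₂) = (0.86, 3.7) − 0.02·(-22.647552, 11.8416) = (1.31295104, 3.463168)

(1.31295104, 3.463168)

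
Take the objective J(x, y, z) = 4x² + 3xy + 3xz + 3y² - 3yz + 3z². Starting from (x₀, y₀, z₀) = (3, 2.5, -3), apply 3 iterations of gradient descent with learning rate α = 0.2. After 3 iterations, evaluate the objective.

68.439504

∇J = (8x + 3y + 3z, 3x + 6y - 3z, 3x - 3y + 6z)
(x₁, y₁, z₁) = (3, 2.5, -3) − 0.2·(22.5, 33, -16.5) = (-1.5, -4.1, 0.3)
(x₂, y₂, z₂) = (-1.5, -4.1, 0.3) − 0.2·(-23.4, -30, 9.6) = (3.18, 1.9, -1.62)
(x₃, y₃, z₃) = (3.18, 1.9, -1.62) − 0.2·(26.28, 25.8, -5.88) = (-2.076, -3.26, -0.444)
J(-2.076, -3.26, -0.444) = 68.439504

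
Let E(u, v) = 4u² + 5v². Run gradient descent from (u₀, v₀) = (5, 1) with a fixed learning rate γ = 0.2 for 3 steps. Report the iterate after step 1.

(-3, -1)

∇E = (8u, 10v)
Step 1: at (5, 1), ∇E = (40, 10) → (5, 1) − 0.2·(40, 10) = (-3, -1)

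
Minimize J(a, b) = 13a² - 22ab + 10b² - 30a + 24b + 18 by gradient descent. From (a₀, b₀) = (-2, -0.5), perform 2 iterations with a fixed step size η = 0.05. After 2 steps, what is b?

∇J = (26a - 22b - 30, -22a + 20b + 24)
Step 1: at (-2, -0.5), ∇J = (-71, 58) → (-2, -0.5) − 0.05·(-71, 58) = (1.55, -3.4)
Step 2: at (1.55, -3.4), ∇J = (85.1, -78.1) → (1.55, -3.4) − 0.05·(85.1, -78.1) = (-2.705, 0.505)
b = 0.505

0.505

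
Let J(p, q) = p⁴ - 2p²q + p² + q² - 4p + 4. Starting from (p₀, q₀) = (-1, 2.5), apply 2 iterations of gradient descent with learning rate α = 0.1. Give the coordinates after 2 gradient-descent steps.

∇J = (4p³ - 4pq + 2p - 4, -2p² + 2q)
(p₁, q₁) = (-1, 2.5) − 0.1·(0, 3) = (-1, 2.2)
(p₂, q₂) = (-1, 2.2) − 0.1·(-1.2, 2.4) = (-0.88, 1.96)

(-0.88, 1.96)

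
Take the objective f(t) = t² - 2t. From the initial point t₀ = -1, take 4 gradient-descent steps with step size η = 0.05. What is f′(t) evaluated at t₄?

-2.6244

f′(t) = 2t - 2
t₁ = -1 − 0.05·(-4) = -0.8
t₂ = -0.8 − 0.05·(-3.6) = -0.62
t₃ = -0.62 − 0.05·(-3.24) = -0.458
t₄ = -0.458 − 0.05·(-2.916) = -0.3122
f′(t) at (-0.3122) = -2.6244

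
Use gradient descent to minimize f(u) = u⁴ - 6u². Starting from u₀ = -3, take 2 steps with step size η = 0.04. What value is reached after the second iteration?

f′(u) = 4u³ - 12u
Step 1: f′(-3) = -72; u₁ = -3 − 0.04·(-72) = -0.12
Step 2: f′(-0.12) = 1.433088; u₂ = -0.12 − 0.04·1.433088 = -0.17732352

-0.17732352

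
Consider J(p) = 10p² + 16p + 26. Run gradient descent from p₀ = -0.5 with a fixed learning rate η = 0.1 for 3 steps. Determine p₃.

J′(p) = 20p + 16
p₁ = -0.5 − 0.1·6 = -1.1
p₂ = -1.1 − 0.1·(-6) = -0.5
p₃ = -0.5 − 0.1·6 = -1.1

-1.1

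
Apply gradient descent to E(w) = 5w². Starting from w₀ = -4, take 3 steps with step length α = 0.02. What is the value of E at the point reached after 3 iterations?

E′(w) = 10w
Step 1: E′(-4) = -40; w₁ = -4 − 0.02·(-40) = -3.2
Step 2: E′(-3.2) = -32; w₂ = -3.2 − 0.02·(-32) = -2.56
Step 3: E′(-2.56) = -25.6; w₃ = -2.56 − 0.02·(-25.6) = -2.048
E(-2.048) = 20.97152

20.97152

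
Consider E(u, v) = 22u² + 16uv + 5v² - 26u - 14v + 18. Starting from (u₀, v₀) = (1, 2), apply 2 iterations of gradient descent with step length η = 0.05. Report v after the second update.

2.35

∇E = (44u + 16v - 26, 16u + 10v - 14)
Step 1: at (1, 2), ∇E = (50, 22) → (1, 2) − 0.05·(50, 22) = (-1.5, 0.9)
Step 2: at (-1.5, 0.9), ∇E = (-77.6, -29) → (-1.5, 0.9) − 0.05·(-77.6, -29) = (2.38, 2.35)
v = 2.35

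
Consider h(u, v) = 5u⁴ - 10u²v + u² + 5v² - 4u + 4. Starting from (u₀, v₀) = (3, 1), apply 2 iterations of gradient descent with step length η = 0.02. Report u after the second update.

103.9019776

∇h = (20u³ - 20uv + 2u - 4, -10u² + 10v)
Step 1: at (3, 1), ∇h = (482, -80) → (3, 1) − 0.02·(482, -80) = (-6.64, 2.6)
Step 2: at (-6.64, 2.6), ∇h = (-5527.09888, -414.896) → (-6.64, 2.6) − 0.02·(-5527.09888, -414.896) = (103.9019776, 10.89792)
u = 103.9019776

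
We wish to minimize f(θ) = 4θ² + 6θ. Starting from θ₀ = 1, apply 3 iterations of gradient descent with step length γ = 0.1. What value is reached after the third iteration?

-0.736

f′(θ) = 8θ + 6
Step 1: f′(1) = 14; θ₁ = 1 − 0.1·14 = -0.4
Step 2: f′(-0.4) = 2.8; θ₂ = -0.4 − 0.1·2.8 = -0.68
Step 3: f′(-0.68) = 0.56; θ₃ = -0.68 − 0.1·0.56 = -0.736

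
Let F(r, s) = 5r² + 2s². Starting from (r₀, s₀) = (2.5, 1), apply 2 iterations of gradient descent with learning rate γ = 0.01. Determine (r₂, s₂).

∇F = (10r, 4s)
Step 1: at (2.5, 1), ∇F = (25, 4) → (2.5, 1) − 0.01·(25, 4) = (2.25, 0.96)
Step 2: at (2.25, 0.96), ∇F = (22.5, 3.84) → (2.25, 0.96) − 0.01·(22.5, 3.84) = (2.025, 0.9216)

(2.025, 0.9216)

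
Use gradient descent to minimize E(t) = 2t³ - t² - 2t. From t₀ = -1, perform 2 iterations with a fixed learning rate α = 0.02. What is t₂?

-1.275328

E′(t) = 6t² - 2t - 2
t₁ = -1 − 0.02·6 = -1.12
t₂ = -1.12 − 0.02·7.7664 = -1.275328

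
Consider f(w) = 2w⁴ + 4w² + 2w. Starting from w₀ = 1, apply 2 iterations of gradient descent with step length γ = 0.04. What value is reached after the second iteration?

0.10337536

f′(w) = 8w³ + 8w + 2
w₁ = 1 − 0.04·18 = 0.28
w₂ = 0.28 − 0.04·4.415616 = 0.10337536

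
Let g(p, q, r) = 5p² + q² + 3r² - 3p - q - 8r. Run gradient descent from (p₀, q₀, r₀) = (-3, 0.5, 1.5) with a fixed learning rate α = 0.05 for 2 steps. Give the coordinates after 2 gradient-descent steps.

∇g = (10p - 3, 2q - 1, 6r - 8)
Step 1: at (-3, 0.5, 1.5), ∇g = (-33, 0, 1) → (-3, 0.5, 1.5) − 0.05·(-33, 0, 1) = (-1.35, 0.5, 1.45)
Step 2: at (-1.35, 0.5, 1.45), ∇g = (-16.5, 0, 0.7) → (-1.35, 0.5, 1.45) − 0.05·(-16.5, 0, 0.7) = (-0.525, 0.5, 1.415)

(-0.525, 0.5, 1.415)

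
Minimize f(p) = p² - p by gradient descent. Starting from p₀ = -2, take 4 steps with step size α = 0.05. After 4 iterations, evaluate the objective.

f′(p) = 2p - 1
Step 1: f′(-2) = -5; p₁ = -2 − 0.05·(-5) = -1.75
Step 2: f′(-1.75) = -4.5; p₂ = -1.75 − 0.05·(-4.5) = -1.525
Step 3: f′(-1.525) = -4.05; p₃ = -1.525 − 0.05·(-4.05) = -1.3225
Step 4: f′(-1.3225) = -3.645; p₄ = -1.3225 − 0.05·(-3.645) = -1.14025
f(-1.14025) = 2.4404200625

2.4404200625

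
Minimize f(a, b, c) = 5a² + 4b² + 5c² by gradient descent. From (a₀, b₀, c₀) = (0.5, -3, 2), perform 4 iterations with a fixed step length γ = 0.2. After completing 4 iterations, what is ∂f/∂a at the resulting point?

5

∇f = (10a, 8b, 10c)
Step 1: at (0.5, -3, 2), ∇f = (5, -24, 20) → (0.5, -3, 2) − 0.2·(5, -24, 20) = (-0.5, 1.8, -2)
Step 2: at (-0.5, 1.8, -2), ∇f = (-5, 14.4, -20) → (-0.5, 1.8, -2) − 0.2·(-5, 14.4, -20) = (0.5, -1.08, 2)
Step 3: at (0.5, -1.08, 2), ∇f = (5, -8.64, 20) → (0.5, -1.08, 2) − 0.2·(5, -8.64, 20) = (-0.5, 0.648, -2)
Step 4: at (-0.5, 0.648, -2), ∇f = (-5, 5.184, -20) → (-0.5, 0.648, -2) − 0.2·(-5, 5.184, -20) = (0.5, -0.3888, 2)
∂f/∂a at (0.5, -0.3888, 2) = 5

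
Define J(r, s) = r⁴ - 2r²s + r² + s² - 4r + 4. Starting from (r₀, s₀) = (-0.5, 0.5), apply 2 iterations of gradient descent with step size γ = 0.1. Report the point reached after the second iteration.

(0.35105, 0.3605)

∇J = (4r³ - 4rs + 2r - 4, -2r² + 2s)
Step 1: at (-0.5, 0.5), ∇J = (-4.5, 0.5) → (-0.5, 0.5) − 0.1·(-4.5, 0.5) = (-0.05, 0.45)
Step 2: at (-0.05, 0.45), ∇J = (-4.0105, 0.895) → (-0.05, 0.45) − 0.1·(-4.0105, 0.895) = (0.35105, 0.3605)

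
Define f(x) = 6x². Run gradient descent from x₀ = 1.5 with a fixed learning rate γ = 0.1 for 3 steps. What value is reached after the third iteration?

-0.012

f′(x) = 12x
Step 1: f′(1.5) = 18; x₁ = 1.5 − 0.1·18 = -0.3
Step 2: f′(-0.3) = -3.6; x₂ = -0.3 − 0.1·(-3.6) = 0.06
Step 3: f′(0.06) = 0.72; x₃ = 0.06 − 0.1·0.72 = -0.012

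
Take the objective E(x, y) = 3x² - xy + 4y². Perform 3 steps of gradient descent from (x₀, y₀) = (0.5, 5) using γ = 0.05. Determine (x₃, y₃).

(0.492125, 1.1355625)

∇E = (6x - y, -x + 8y)
(x₁, y₁) = (0.5, 5) − 0.05·(-2, 39.5) = (0.6, 3.025)
(x₂, y₂) = (0.6, 3.025) − 0.05·(0.575, 23.6) = (0.57125, 1.845)
(x₃, y₃) = (0.57125, 1.845) − 0.05·(1.5825, 14.18875) = (0.492125, 1.1355625)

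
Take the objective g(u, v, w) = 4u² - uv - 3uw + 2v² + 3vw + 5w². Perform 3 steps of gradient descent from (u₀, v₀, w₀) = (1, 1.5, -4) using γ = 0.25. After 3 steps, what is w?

∇g = (8u - v - 3w, -u + 4v + 3w, -3u + 3v + 10w)
(u₁, v₁, w₁) = (1, 1.5, -4) − 0.25·(18.5, -7, -38.5) = (-3.625, 3.25, 5.625)
(u₂, v₂, w₂) = (-3.625, 3.25, 5.625) − 0.25·(-49.125, 33.5, 76.875) = (8.65625, -5.125, -13.59375)
(u₃, v₃, w₃) = (8.65625, -5.125, -13.59375) − 0.25·(115.15625, -69.9375, -177.28125) = (-20.1328125, 12.359375, 30.7265625)
w = 30.7265625

30.7265625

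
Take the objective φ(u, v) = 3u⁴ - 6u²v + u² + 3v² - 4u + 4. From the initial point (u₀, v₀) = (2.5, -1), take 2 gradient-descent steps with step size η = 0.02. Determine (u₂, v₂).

∇φ = (12u³ - 12uv + 2u - 4, -6u² + 6v)
(u₁, v₁) = (2.5, -1) − 0.02·(218.5, -43.5) = (-1.87, -0.13)
(u₂, v₂) = (-1.87, -0.13) − 0.02·(-89.127636, -21.7614) = (-0.08744728, 0.305228)

(-0.08744728, 0.305228)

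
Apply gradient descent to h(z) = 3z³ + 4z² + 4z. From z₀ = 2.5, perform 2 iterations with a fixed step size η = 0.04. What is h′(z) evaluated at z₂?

h′(z) = 9z² + 8z + 4
Step 1: h′(2.5) = 80.25; z₁ = 2.5 − 0.04·80.25 = -0.71
Step 2: h′(-0.71) = 2.8569; z₂ = -0.71 − 0.04·2.8569 = -0.824276
h′(z) at (-0.824276) = 3.520670317584

3.520670317584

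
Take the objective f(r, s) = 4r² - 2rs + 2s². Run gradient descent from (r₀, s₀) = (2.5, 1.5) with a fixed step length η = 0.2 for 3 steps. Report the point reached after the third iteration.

∇f = (8r - 2s, -2r + 4s)
(r₁, s₁) = (2.5, 1.5) − 0.2·(17, 1) = (-0.9, 1.3)
(r₂, s₂) = (-0.9, 1.3) − 0.2·(-9.8, 7) = (1.06, -0.1)
(r₃, s₃) = (1.06, -0.1) − 0.2·(8.68, -2.52) = (-0.676, 0.404)

(-0.676, 0.404)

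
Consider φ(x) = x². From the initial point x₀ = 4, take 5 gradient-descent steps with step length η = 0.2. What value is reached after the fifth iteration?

0.31104

φ′(x) = 2x
x₁ = 4 − 0.2·8 = 2.4
x₂ = 2.4 − 0.2·4.8 = 1.44
x₃ = 1.44 − 0.2·2.88 = 0.864
x₄ = 0.864 − 0.2·1.728 = 0.5184
x₅ = 0.5184 − 0.2·1.0368 = 0.31104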